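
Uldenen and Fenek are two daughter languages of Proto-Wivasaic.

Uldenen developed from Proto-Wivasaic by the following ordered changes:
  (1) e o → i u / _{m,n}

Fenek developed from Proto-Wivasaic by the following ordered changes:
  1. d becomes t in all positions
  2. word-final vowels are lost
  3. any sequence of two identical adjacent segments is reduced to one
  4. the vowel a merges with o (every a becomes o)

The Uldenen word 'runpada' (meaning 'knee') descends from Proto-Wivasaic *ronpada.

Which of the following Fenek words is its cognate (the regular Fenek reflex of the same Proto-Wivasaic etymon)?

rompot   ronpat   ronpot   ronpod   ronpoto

Fenek: *ronpada
  ronpada → ronpata   [unconditioned shift]
  ronpata → ronpat   [apocope]
  ronpat (rule 3 does not apply)
  ronpat → ronpot   [vowel merger]
  giving Fenek ronpot.
The other candidates each miss or misapply at least one Fenek change.

ronpot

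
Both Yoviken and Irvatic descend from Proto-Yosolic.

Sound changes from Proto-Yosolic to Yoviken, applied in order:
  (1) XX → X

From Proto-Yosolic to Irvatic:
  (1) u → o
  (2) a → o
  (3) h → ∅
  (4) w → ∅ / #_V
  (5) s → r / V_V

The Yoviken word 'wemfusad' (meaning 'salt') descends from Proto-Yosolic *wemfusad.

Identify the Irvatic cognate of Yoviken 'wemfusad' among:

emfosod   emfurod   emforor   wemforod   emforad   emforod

Irvatic: *wemfusad
  wemfusad → wemfosad   [vowel merger]
  wemfosad → wemfosod   [vowel merger]
  wemfosod (rule 3 does not apply)
  wemfosod → emfosod   [glide loss]
  emfosod → emforod   [rhotacism]
  giving Irvatic emforod.
The other candidates each miss or misapply at least one Irvatic change.

emforod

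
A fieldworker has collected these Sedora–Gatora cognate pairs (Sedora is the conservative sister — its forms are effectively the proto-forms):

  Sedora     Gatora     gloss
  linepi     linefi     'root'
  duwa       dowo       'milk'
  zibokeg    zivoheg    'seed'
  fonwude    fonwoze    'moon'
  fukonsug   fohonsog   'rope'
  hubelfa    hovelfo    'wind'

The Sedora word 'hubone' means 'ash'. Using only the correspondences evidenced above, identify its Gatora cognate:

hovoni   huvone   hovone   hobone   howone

hovone

hubelfa ~ hovelfo — Sedora u corresponds to Gatora o after a consonant, before a labial obstruent.
zibokeg ~ zivoheg — Sedora b corresponds to Gatora v between vowels (before a back vowel).
Applying these to Sedora 'hubone':
  hubone → hobone   (u→o after a consonant, before a labial obstruent)
  hobone → hovone   (b→v between vowels (before a back vowel))
So the Gatora cognate is 'hovone'.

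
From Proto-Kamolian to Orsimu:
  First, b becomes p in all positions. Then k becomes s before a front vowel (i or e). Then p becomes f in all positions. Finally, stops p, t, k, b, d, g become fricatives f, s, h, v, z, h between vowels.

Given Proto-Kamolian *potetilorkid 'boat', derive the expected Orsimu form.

Orsimu: start from *potetilorkid.
  rule 1: no change — potetilorkid
  rule 2 (palatalisation): potetilorkid → potetilorsid
  rule 3 (unconditioned shift): potetilorsid → fotetilorsid
  rule 4 (intervocalic lenition): fotetilorsid → fosesilorsid
  ⇒ Orsimu fosesilorsid

fosesilorsid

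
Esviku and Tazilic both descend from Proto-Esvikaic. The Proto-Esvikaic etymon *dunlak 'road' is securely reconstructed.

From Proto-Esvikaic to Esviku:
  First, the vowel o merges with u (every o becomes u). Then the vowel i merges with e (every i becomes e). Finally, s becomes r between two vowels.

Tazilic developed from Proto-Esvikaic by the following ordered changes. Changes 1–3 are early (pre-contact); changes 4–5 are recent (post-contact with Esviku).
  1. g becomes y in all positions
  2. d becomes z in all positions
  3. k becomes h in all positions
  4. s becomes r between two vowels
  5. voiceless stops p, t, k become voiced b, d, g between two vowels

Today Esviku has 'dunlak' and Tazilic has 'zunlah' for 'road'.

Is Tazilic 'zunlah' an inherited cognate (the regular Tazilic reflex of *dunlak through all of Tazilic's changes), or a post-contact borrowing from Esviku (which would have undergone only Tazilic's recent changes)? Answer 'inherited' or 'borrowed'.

If inherited, *dunlak would pass through all of Tazilic's changes:
Tazilic: *dunlak
  dunlak (rule 1 does not apply)
  dunlak → zunlak   [unconditioned shift]
  zunlak → zunlah   [unconditioned shift]
  zunlah (rule 4 does not apply)
  zunlah (rule 5 does not apply)
  giving Tazilic zunlah.
If borrowed from Esviku 'dunlak' after the early changes, it would undergo only the recent ones:
  rule 4 (rhotacism): no change (dunlak)
  rule 5 (intervocalic voicing): no change (dunlak)
  ⇒ as a loan: dunlak
Tazilic 'zunlah' matches the inherited outcome exactly, so it is an inherited cognate, not a loan.

inherited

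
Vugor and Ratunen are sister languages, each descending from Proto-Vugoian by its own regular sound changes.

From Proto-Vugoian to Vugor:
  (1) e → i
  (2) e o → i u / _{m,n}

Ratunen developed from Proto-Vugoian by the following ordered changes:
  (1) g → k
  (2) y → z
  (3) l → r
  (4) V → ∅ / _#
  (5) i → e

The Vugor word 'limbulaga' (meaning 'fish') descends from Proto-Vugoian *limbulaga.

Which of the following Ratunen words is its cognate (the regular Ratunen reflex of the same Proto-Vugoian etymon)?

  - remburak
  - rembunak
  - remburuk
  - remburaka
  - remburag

remburak

Ratunen: *limbulaga > limbulaka > rimburaka > rimburak > remburak  (by unconditioned shift, unconditioned shift, apocope, vowel merger)
The other candidates each miss or misapply at least one Ratunen change.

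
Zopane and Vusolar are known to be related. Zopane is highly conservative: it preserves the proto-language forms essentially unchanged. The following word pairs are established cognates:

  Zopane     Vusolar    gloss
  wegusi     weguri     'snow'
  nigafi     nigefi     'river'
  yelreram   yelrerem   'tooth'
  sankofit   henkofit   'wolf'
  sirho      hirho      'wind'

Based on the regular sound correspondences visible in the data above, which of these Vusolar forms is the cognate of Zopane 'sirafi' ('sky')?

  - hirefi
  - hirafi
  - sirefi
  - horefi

hirefi

sirho ~ hirho — Zopane s corresponds to Vusolar h word-initially before a front vowel.
nigafi ~ nigefi — Zopane a corresponds to Vusolar e after a consonant, before a labial obstruent.
Applying these to Zopane 'sirafi':
  sirafi → hirafi   (s→h word-initially before a front vowel)
  hirafi → hirefi   (a→e after a consonant, before a labial obstruent)
So the Vusolar cognate is 'hirefi'.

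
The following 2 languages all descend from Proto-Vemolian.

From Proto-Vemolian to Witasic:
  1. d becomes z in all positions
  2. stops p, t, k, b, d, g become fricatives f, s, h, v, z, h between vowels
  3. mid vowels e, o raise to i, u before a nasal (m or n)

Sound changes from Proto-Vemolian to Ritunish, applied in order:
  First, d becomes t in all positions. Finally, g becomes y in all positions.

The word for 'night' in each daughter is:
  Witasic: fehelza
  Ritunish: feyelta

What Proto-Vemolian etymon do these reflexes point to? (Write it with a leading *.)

*fegelda

Position 3: Witasic has h, Ritunish has y. Taking the neighbouring segments as reconstructed: Witasic h could go back to *k or *g or *h; Ritunish y could go back to *g or *y — the one source consistent with every daughter is *g.
Position 6: Witasic has z, Ritunish has t. Taking the neighbouring segments as reconstructed: Witasic z could go back to *d or *z; Ritunish t could go back to *t or *d — the one source consistent with every daughter is *d.
Verify the candidate proto-form against each daughter:
Witasic: *fegelda
  fegelda → fegelza   [unconditioned shift]
  fegelza → fehelza   [intervocalic lenition]
  fehelza (rule 3 does not apply)
  giving Witasic fehelza.
Ritunish: *fegelda > fegelta > feyelta  (by unconditioned shift, unconditioned shift)
Only *fegelda yields all of Witasic fehelza, Ritunish feyelta.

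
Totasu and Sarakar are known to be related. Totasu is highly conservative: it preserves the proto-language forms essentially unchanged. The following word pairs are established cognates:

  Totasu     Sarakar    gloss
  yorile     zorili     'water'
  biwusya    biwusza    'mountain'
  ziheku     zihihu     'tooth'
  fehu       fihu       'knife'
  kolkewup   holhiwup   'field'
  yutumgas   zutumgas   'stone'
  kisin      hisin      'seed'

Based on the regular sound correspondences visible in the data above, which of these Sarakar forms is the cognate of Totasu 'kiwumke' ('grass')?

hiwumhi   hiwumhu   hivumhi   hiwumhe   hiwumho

kisin ~ hisin — Totasu k corresponds to Sarakar h word-initially before a front vowel.
kolkewup ~ holhiwup — Totasu k corresponds to Sarakar h after a consonant, before a front vowel.
yorile ~ zorili — Totasu e corresponds to Sarakar i word-finally.
Applying these to Totasu 'kiwumke':
  kiwumke → hiwumke   (k→h word-initially before a front vowel)
  hiwumke → hiwumhe   (k→h after a consonant, before a front vowel)
  hiwumhe → hiwumhi   (e→i word-finally)
So the Sarakar cognate is 'hiwumhi'.

hiwumhi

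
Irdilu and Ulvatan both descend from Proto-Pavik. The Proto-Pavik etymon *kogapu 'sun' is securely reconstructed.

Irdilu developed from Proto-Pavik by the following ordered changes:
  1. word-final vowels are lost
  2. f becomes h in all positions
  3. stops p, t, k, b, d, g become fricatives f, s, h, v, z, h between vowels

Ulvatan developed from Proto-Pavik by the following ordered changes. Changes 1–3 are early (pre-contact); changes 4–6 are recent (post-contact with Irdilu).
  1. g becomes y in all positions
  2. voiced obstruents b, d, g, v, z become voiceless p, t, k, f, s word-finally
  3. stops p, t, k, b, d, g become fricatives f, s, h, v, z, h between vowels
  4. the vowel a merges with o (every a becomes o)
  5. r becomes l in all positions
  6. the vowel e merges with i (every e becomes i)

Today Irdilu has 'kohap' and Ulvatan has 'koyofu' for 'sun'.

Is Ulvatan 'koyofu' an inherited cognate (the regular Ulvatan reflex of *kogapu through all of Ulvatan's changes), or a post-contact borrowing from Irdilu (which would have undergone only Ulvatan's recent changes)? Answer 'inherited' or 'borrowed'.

If inherited, *kogapu would pass through all of Ulvatan's changes:
Ulvatan: start from *kogapu.
  rule 1 (unconditioned shift): kogapu → koyapu
  rule 2: no change — koyapu
  rule 3 (intervocalic lenition): koyapu → koyafu
  rule 4 (vowel merger): koyafu → koyofu
  rule 5: no change — koyofu
  rule 6: no change — koyofu
  ⇒ Ulvatan koyofu
If borrowed from Irdilu 'kohap' after the early changes, it would undergo only the recent ones:
  rule 4 (vowel merger): kohap → kohop
  rule 5 (unconditioned shift): no change (kohop)
  rule 6 (vowel merger): no change (kohop)
  ⇒ as a loan: kohop
Ulvatan 'koyofu' matches the inherited outcome exactly, so it is an inherited cognate, not a loan.

inherited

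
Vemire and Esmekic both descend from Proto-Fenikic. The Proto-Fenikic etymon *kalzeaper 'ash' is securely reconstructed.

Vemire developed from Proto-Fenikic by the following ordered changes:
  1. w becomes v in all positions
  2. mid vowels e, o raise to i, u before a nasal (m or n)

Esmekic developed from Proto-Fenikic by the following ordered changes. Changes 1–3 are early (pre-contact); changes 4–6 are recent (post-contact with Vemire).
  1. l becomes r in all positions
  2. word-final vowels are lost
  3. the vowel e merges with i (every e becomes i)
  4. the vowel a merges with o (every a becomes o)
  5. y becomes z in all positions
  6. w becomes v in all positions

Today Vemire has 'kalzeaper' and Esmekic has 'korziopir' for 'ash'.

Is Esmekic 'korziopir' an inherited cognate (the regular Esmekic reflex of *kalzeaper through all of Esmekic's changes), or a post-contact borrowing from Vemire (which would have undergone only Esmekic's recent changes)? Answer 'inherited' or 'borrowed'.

If inherited, *kalzeaper would pass through all of Esmekic's changes:
Esmekic: *kalzeaper > karzeaper > karziapir > korziopir  (by unconditioned shift, vowel merger, vowel merger)
If borrowed from Vemire 'kalzeaper' after the early changes, it would undergo only the recent ones:
  rule 4 (vowel merger): kalzeaper → kolzeoper
  rule 5 (unconditioned shift): no change (kolzeoper)
  rule 6 (unconditioned shift): no change (kolzeoper)
  ⇒ as a loan: kolzeoper
Esmekic 'korziopir' matches the inherited outcome exactly, so it is an inherited cognate, not a loan.

inherited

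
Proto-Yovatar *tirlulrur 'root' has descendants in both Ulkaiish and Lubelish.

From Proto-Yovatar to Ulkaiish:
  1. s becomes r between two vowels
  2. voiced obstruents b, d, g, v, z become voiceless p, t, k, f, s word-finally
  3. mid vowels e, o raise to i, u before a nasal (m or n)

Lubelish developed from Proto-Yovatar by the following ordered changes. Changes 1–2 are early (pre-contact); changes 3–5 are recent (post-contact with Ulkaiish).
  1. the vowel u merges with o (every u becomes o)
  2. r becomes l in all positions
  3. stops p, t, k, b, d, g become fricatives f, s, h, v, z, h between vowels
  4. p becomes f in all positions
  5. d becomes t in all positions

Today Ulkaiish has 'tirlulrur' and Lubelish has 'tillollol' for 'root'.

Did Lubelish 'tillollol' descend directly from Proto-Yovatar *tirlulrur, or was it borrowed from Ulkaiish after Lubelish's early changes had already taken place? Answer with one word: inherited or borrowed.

If inherited, *tirlulrur would pass through all of Lubelish's changes:
Lubelish: *tirlulrur
  tirlulrur → tirlolror   [vowel merger]
  tirlolror → tillollol   [unconditioned shift]
  tillollol (rule 3 does not apply)
  tillollol (rule 4 does not apply)
  tillollol (rule 5 does not apply)
  giving Lubelish tillollol.
If borrowed from Ulkaiish 'tirlulrur' after the early changes, it would undergo only the recent ones:
  rule 3 (intervocalic lenition): no change (tirlulrur)
  rule 4 (unconditioned shift): no change (tirlulrur)
  rule 5 (unconditioned shift): no change (tirlulrur)
  ⇒ as a loan: tirlulrur
Lubelish 'tillollol' matches the inherited outcome exactly, so it is an inherited cognate, not a loan.

inherited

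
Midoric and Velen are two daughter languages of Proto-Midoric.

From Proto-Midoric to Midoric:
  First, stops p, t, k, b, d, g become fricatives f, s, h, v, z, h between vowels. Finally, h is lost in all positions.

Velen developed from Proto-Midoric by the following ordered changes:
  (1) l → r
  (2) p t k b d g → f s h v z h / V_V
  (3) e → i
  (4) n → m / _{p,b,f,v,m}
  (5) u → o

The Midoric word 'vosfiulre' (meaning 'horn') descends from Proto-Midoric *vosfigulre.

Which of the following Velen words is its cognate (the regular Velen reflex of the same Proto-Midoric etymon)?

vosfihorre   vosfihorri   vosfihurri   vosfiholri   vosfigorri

vosfihorri

Velen: *vosfigulre > vosfigurre > vosfihurre > vosfihurri > vosfihorri  (by unconditioned shift, intervocalic lenition, vowel merger, vowel merger)
Among the options, 'vosfihorri' alone shows every Velen change applied in order.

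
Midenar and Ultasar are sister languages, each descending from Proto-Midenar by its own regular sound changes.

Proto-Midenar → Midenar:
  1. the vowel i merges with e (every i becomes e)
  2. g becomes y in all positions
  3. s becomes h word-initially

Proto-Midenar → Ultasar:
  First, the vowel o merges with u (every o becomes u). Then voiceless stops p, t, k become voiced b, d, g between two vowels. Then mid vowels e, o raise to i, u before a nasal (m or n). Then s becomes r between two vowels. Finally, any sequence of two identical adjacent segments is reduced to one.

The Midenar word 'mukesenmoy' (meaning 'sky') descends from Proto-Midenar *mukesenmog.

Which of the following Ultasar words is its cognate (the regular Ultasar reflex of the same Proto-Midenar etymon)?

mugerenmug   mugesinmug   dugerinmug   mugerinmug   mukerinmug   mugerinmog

Ultasar: *mukesenmog > mukesenmug > mugesenmug > mugesinmug > mugerinmug  (by vowel merger, intervocalic voicing, pre-nasal raising, rhotacism)
The other candidates each miss or misapply at least one Ultasar change.

mugerinmug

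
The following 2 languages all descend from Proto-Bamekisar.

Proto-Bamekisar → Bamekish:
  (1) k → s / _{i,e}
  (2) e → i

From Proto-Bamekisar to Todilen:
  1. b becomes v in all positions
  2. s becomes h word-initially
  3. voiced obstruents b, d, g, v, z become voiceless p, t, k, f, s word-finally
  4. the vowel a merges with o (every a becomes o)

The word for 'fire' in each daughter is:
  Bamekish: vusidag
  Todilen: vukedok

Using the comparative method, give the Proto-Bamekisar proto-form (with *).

*vukedag

Position 7: Bamekish has g, Todilen has k. Bamekish preserves g here (none of its changes turn any other segment into g), so the proto-segment is *g.
Position 4: Bamekish has i, Todilen has e. Todilen preserves e here (none of its changes turn any other segment into e), so the proto-segment is *e.
Verify the candidate proto-form against each daughter:
Bamekish: *vukedag > vusedag > vusidag  (by palatalisation, vowel merger)
Todilen: start from *vukedag.
  rule 1: no change — vukedag
  rule 2: no change — vukedag
  rule 3 (final devoicing): vukedag → vukedak
  rule 4 (vowel merger): vukedak → vukedok
  ⇒ Todilen vukedok
Only *vukedag yields all of Bamekish vusidag, Todilen vukedok.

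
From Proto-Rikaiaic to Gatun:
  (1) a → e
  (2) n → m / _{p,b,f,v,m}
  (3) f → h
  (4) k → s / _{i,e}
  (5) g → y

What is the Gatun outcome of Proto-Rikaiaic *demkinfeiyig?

demsimheiyiy

Gatun: *demkinfeiyig > demkimfeiyig > demkimheiyig > demsimheiyig > demsimheiyiy  (by nasal place assimilation, unconditioned shift, palatalisation, unconditioned shift)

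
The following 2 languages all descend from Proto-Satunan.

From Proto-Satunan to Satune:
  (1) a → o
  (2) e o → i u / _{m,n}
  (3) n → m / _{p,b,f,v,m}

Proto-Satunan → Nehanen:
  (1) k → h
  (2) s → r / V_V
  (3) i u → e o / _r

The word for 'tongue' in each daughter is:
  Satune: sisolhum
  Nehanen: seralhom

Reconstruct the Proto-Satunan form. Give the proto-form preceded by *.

*sisalhom

Position 3: Satune has s, Nehanen has r. Satune preserves s here (none of its changes turn any other segment into s), so the proto-segment is *s.
Position 7: Satune has u, Nehanen has o. Taking the neighbouring segments as reconstructed: Satune u could go back to *a or *o or *u; Nehanen o can only go back to *o — the one source consistent with every daughter is *o.
This points to *sisalhom. Verify forward in each daughter:
Satune: start from *sisalhom.
  rule 1 (vowel merger): sisalhom → sisolhom
  rule 2 (pre-nasal raising): sisolhom → sisolhum
  rule 3: no change — sisolhum
  ⇒ Satune sisolhum
Nehanen: *sisalhom
  sisalhom (rule 1 does not apply)
  sisalhom → siralhom   [rhotacism]
  siralhom → seralhom   [pre-rhotic lowering]
  giving Nehanen seralhom.
Only *sisalhom yields all of Satune sisolhum, Nehanen seralhom.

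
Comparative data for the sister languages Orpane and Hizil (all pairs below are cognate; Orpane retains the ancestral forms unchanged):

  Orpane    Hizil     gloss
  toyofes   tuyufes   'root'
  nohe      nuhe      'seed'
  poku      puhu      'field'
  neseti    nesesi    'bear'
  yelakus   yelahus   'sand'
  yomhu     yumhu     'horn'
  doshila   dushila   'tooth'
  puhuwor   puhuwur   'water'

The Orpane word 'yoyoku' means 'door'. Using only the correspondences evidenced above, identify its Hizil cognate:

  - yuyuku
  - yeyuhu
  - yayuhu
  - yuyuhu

yuyuhu

toyofes ~ tuyufes, nohe ~ nuhe — Orpane o corresponds to Hizil u after a consonant, before a consonant other than r, m, n, p, b, f, v.
poku ~ puhu, yelakus ~ yelahus — Orpane k corresponds to Hizil h between vowels (before a back vowel).
Applying these to Orpane 'yoyoku':
  yoyoku → yuyoku   (o→u after a consonant, before a consonant other than r, m, n, p, b, f, v)
  yuyoku → yuyuku   (o→u after a consonant, before a consonant other than r, m, n, p, b, f, v)
  yuyuku → yuyuhu   (k→h between vowels (before a back vowel))
So the Hizil cognate is 'yuyuhu'.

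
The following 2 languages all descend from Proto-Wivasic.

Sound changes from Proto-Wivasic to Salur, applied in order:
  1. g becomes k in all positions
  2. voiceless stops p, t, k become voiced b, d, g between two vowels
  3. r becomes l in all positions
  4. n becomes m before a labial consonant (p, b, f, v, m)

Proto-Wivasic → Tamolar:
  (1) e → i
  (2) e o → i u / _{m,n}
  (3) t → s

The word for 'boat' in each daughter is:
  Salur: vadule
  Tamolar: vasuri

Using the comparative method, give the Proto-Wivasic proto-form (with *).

*vature

Position 3: Salur has d, Tamolar has s. Taking the neighbouring segments as reconstructed: Salur d could go back to *t or *d; Tamolar s could go back to *t or *s — the one source consistent with every daughter is *t.
Position 5: Salur has l, Tamolar has r. Tamolar preserves r here (none of its changes turn any other segment into r), so the proto-segment is *r.
Position 6: Salur has e, Tamolar has i. Salur preserves e here (none of its changes turn any other segment into e), so the proto-segment is *e.
The remaining positions agree across the daughters. Check the candidate against every language:
Salur: start from *vature.
  rule 1: no change — vature
  rule 2 (intervocalic voicing): vature → vadure
  rule 3 (unconditioned shift): vadure → vadule
  rule 4: no change — vadule
  ⇒ Salur vadule
Tamolar: *vature > vaturi > vasuri  (by vowel merger, unconditioned shift)
Only *vature yields all of Salur vadule, Tamolar vasuri.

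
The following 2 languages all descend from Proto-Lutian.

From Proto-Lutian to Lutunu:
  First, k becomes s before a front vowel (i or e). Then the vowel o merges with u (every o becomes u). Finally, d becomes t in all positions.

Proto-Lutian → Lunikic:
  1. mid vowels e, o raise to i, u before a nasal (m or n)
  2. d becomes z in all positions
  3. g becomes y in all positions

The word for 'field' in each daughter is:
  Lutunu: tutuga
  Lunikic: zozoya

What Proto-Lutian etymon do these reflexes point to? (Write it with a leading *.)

*dodoga

Position 3: Lutunu has t, Lunikic has z. Taking the neighbouring segments as reconstructed: Lutunu t could go back to *t or *d; Lunikic z could go back to *d or *z — the one source consistent with every daughter is *d.
Position 2: Lutunu has u, Lunikic has o. Lunikic preserves o here (none of its changes turn any other segment into o), so the proto-segment is *o.
Position 5: Lutunu has g, Lunikic has y. Lutunu preserves g here (none of its changes turn any other segment into g), so the proto-segment is *g.
This points to *dodoga. Verify forward in each daughter:
Lutunu: *dodoga
  dodoga (rule 1 does not apply)
  dodoga → duduga   [vowel merger]
  duduga → tutuga   [unconditioned shift]
  giving Lutunu tutuga.
Lunikic: start from *dodoga.
  rule 1: no change — dodoga
  rule 2 (unconditioned shift): dodoga → zozoga
  rule 3 (unconditioned shift): zozoga → zozoya
  ⇒ Lunikic zozoya
*dodoga is the unique common source.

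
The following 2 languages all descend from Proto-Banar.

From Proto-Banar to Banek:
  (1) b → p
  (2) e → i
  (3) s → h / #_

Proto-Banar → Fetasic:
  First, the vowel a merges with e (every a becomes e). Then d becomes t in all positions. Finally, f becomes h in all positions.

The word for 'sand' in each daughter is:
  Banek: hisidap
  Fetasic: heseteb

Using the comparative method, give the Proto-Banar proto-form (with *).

Position 4: Banek has i, Fetasic has e. Taking the neighbouring segments as reconstructed: Banek i could go back to *e or *i; Fetasic e could go back to *a or *e — the one source consistent with every daughter is *e.
Position 2: Banek has i, Fetasic has e. Taking the neighbouring segments as reconstructed: Banek i could go back to *e or *i; Fetasic e could go back to *a or *e — the one source consistent with every daughter is *e.
Position 7: Banek has p, Fetasic has b. Fetasic preserves b here (none of its changes turn any other segment into b), so the proto-segment is *b.
This points to *hesedab. Verify forward in each daughter:
Banek: *hesedab
  hesedab → hesedap   [unconditioned shift]
  hesedap → hisidap   [vowel merger]
  hisidap (rule 3 does not apply)
  giving Banek hisidap.
Fetasic: *hesedab > hesedeb > heseteb  (by vowel merger, unconditioned shift)
Only *hesedab yields all of Banek hisidap, Fetasic heseteb.

*hesedab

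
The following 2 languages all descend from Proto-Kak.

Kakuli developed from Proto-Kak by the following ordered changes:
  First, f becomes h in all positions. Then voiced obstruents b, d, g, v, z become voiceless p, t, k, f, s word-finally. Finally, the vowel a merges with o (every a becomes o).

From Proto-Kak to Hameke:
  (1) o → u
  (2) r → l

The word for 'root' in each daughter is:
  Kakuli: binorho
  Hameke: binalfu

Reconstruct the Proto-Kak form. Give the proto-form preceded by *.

*binarfo

Position 7: Kakuli has o, Hameke has u. Taking the neighbouring segments as reconstructed: Kakuli o could go back to *a or *o; Hameke u could go back to *o or *u — the one source consistent with every daughter is *o.
Position 5: Kakuli has r, Hameke has l. Kakuli preserves r here (none of its changes turn any other segment into r), so the proto-segment is *r.
Position 4: Kakuli has o, Hameke has a. Hameke preserves a here (none of its changes turn any other segment into a), so the proto-segment is *a.
Verify the candidate proto-form against each daughter:
Kakuli: start from *binarfo.
  rule 1 (unconditioned shift): binarfo → binarho
  rule 2: no change — binarho
  rule 3 (vowel merger): binarho → binorho
  ⇒ Kakuli binorho
Hameke: *binarfo > binarfu > binalfu  (by vowel merger, unconditioned shift)
Only *binarfo yields all of Kakuli binorho, Hameke binalfu.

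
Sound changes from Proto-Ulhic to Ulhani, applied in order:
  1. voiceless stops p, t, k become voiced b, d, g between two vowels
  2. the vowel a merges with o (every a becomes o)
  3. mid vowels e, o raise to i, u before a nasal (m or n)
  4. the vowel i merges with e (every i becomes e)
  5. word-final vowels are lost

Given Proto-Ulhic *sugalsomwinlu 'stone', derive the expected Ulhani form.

sugolsumwenl

Ulhani: start from *sugalsomwinlu.
  rule 1: no change — sugalsomwinlu
  rule 2 (vowel merger): sugalsomwinlu → sugolsomwinlu
  rule 3 (pre-nasal raising): sugolsomwinlu → sugolsumwinlu
  rule 4 (vowel merger): sugolsumwinlu → sugolsumwenlu
  rule 5 (apocope): sugolsumwenlu → sugolsumwenl
  ⇒ Ulhani sugolsumwenl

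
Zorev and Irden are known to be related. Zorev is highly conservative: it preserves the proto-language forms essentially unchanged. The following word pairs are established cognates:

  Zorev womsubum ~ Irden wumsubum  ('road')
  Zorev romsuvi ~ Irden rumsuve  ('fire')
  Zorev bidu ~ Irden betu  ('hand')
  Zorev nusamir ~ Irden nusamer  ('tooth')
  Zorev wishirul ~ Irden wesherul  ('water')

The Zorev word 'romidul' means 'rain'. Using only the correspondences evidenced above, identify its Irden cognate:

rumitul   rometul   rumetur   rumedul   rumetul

womsubum ~ wumsubum, romsuvi ~ rumsuve — Zorev o corresponds to Irden u after a consonant, before a nasal.
bidu ~ betu, wishirul ~ wesherul — Zorev i corresponds to Irden e after a consonant, before a consonant other than r, m, n, p, b, f, v.
bidu ~ betu — Zorev d corresponds to Irden t between vowels (before a back vowel).
Applying these to Zorev 'romidul':
  romidul → rumidul   (o→u after a consonant, before a nasal)
  rumidul → rumedul   (i→e after a consonant, before a consonant other than r, m, n, p, b, f, v)
  rumedul → rumetul   (d→t between vowels (before a back vowel))
So the Irden cognate is 'rumetul'.

rumetul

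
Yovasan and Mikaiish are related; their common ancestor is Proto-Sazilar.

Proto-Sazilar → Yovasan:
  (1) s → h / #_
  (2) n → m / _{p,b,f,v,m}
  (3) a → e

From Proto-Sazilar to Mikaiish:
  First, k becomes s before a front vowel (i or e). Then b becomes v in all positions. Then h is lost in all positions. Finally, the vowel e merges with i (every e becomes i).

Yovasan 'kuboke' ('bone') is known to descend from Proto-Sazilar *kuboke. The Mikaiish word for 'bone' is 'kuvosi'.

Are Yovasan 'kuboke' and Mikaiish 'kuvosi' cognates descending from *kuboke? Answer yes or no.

Derive the expected Mikaiish reflex of *kuboke:
Mikaiish: *kuboke
  kuboke → kubose   [palatalisation]
  kubose → kuvose   [unconditioned shift]
  kuvose (rule 3 does not apply)
  kuvose → kuvosi   [vowel merger]
  giving Mikaiish kuvosi.
Mikaiish 'kuvosi' matches the regular reflex exactly, so the pair is cognate.

yes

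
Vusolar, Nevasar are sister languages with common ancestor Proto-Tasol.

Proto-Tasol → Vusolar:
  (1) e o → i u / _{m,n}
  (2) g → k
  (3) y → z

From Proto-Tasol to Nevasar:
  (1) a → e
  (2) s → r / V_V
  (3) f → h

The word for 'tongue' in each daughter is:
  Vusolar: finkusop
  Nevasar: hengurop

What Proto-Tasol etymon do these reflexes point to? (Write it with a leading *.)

*fengusop

Position 6: Vusolar has s, Nevasar has r. Vusolar preserves s here (none of its changes turn any other segment into s), so the proto-segment is *s.
Position 4: Vusolar has k, Nevasar has g. Nevasar preserves g here (none of its changes turn any other segment into g), so the proto-segment is *g.
Verify the candidate proto-form against each daughter:
Vusolar: *fengusop
  fengusop → fingusop   [pre-nasal raising]
  fingusop → finkusop   [unconditioned shift]
  finkusop (rule 3 does not apply)
  giving Vusolar finkusop.
Nevasar: *fengusop
  fengusop (rule 1 does not apply)
  fengusop → fengurop   [rhotacism]
  fengurop → hengurop   [unconditioned shift]
  giving Nevasar hengurop.
No other proto-form is consistent with every reflex, so the reconstruction is *fengusop.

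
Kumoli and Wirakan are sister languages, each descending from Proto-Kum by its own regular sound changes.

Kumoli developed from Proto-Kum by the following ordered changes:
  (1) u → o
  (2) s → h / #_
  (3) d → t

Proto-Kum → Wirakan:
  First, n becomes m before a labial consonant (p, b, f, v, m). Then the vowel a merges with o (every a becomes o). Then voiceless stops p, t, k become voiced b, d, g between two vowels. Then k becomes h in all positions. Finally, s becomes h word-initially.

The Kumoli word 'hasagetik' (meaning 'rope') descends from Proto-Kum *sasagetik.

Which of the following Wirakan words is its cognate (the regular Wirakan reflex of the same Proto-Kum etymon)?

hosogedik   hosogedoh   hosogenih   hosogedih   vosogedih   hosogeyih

Wirakan: *sasagetik
  sasagetik (rule 1 does not apply)
  sasagetik → sosogetik   [vowel merger]
  sosogetik → sosogedik   [intervocalic voicing]
  sosogedik → sosogedih   [unconditioned shift]
  sosogedih → hosogedih   [debuccalisation]
  giving Wirakan hosogedih.
Only 'hosogedih' matches the regular Wirakan development of *sasagetik.

hosogedih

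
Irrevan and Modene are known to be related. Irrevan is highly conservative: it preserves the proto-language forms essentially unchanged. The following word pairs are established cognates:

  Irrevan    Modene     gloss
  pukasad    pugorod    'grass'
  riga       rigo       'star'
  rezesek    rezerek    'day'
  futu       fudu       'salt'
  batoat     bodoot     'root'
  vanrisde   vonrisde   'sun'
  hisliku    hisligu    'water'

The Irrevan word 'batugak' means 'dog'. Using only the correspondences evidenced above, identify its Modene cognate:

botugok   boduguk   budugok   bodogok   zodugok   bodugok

bodugok

pukasad ~ pugorod, batoat ~ bodoot — Irrevan a corresponds to Modene o after a consonant, before a consonant other than r, m, n, p, b, f, v.
futu ~ fudu — Irrevan t corresponds to Modene d between vowels (before a back vowel).
Applying these to Irrevan 'batugak':
  batugak → botugak   (a→o after a consonant, before a consonant other than r, m, n, p, b, f, v)
  botugak → bodugak   (t→d between vowels (before a back vowel))
  bodugak → bodugok   (a→o after a consonant, before a consonant other than r, m, n, p, b, f, v)
So the Modene cognate is 'bodugok'.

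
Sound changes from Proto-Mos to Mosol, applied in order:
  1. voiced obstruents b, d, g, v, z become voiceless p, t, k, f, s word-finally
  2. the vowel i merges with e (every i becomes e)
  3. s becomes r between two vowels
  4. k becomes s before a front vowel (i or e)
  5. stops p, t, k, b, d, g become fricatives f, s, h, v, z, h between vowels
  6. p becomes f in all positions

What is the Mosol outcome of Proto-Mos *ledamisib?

Mosol: start from *ledamisib.
  rule 1 (final devoicing): ledamisib → ledamisip
  rule 2 (vowel merger): ledamisip → ledamesep
  rule 3 (rhotacism): ledamesep → ledamerep
  rule 4: no change — ledamerep
  rule 5 (intervocalic lenition): ledamerep → lezamerep
  rule 6 (unconditioned shift): lezamerep → lezameref
  ⇒ Mosol lezameref

lezameref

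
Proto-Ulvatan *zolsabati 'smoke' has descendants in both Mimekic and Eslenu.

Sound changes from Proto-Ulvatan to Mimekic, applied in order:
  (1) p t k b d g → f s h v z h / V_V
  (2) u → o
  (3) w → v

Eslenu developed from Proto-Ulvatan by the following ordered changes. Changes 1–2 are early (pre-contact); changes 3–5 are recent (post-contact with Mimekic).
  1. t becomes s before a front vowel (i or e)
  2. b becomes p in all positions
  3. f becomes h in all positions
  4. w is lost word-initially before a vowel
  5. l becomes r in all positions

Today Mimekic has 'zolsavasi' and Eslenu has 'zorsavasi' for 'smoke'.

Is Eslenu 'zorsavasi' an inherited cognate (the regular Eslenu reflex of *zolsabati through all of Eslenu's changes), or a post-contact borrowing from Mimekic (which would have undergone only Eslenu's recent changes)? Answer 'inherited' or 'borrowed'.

borrowed

If inherited, *zolsabati would pass through all of Eslenu's changes:
Eslenu: start from *zolsabati.
  rule 1 (palatalisation): zolsabati → zolsabasi
  rule 2 (unconditioned shift): zolsabasi → zolsapasi
  rule 3: no change — zolsapasi
  rule 4: no change — zolsapasi
  rule 5 (unconditioned shift): zolsapasi → zorsapasi
  ⇒ Eslenu zorsapasi
If borrowed from Mimekic 'zolsavasi' after the early changes, it would undergo only the recent ones:
  rule 3 (unconditioned shift): no change (zolsavasi)
  rule 4 (glide loss): no change (zolsavasi)
  rule 5 (unconditioned shift): zolsavasi → zorsavasi
  ⇒ as a loan: zorsavasi
Eslenu 'zorsavasi' matches the loan outcome 'zorsavasi', not the inherited 'zorsapasi' — it skipped the early Eslenu changes, so it was borrowed from Mimekic.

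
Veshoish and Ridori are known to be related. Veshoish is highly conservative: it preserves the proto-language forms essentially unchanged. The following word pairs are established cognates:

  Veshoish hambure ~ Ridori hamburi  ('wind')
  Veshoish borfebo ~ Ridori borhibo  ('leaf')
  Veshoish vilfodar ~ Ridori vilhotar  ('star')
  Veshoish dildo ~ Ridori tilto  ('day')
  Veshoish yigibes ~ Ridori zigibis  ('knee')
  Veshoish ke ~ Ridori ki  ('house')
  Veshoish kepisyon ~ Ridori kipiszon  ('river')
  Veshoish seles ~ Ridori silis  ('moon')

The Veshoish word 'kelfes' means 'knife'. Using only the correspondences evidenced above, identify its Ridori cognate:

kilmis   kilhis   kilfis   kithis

yigibes ~ zigibis, seles ~ silis — Veshoish e corresponds to Ridori i after a consonant, before a consonant other than r, m, n, p, b, f, v.
borfebo ~ borhibo — Veshoish f corresponds to Ridori h after a consonant, before a front vowel.
Applying these to Veshoish 'kelfes':
  kelfes → kilfes   (e→i after a consonant, before a consonant other than r, m, n, p, b, f, v)
  kilfes → kilhes   (f→h after a consonant, before a front vowel)
  kilhes → kilhis   (e→i after a consonant, before a consonant other than r, m, n, p, b, f, v)
So the Ridori cognate is 'kilhis'.

kilhis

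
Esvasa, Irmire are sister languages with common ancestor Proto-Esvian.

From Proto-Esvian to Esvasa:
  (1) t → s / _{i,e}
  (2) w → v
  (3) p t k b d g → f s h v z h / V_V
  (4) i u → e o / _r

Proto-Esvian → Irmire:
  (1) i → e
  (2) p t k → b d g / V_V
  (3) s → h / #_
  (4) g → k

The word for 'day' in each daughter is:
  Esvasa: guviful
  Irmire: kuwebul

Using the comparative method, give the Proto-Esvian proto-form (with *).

Position 4: Esvasa has i, Irmire has e. Esvasa preserves i here (none of its changes turn any other segment into i), so the proto-segment is *i.
Position 5: Esvasa has f, Irmire has b. Taking the neighbouring segments as reconstructed: Esvasa f could go back to *p or *f; Irmire b could go back to *p or *b — the one source consistent with every daughter is *p.
This points to *guwipul. Verify forward in each daughter:
Esvasa: *guwipul
  guwipul (rule 1 does not apply)
  guwipul → guvipul   [unconditioned shift]
  guvipul → guviful   [intervocalic lenition]
  guviful (rule 4 does not apply)
  giving Esvasa guviful.
Irmire: *guwipul > guwepul > guwebul > kuwebul  (by vowel merger, intervocalic voicing, unconditioned shift)
Only *guwipul yields all of Esvasa guviful, Irmire kuwebul.

*guwipul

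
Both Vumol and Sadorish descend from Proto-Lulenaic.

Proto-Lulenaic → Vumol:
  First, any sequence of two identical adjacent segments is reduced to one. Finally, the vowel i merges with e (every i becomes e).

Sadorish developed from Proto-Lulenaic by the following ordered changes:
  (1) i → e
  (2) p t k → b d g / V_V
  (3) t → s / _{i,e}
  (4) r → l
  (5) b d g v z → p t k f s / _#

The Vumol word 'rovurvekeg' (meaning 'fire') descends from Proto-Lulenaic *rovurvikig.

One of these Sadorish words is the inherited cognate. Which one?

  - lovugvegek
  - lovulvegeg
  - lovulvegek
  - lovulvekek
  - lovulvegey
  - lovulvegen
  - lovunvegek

Sadorish: *rovurvikig > rovurvekeg > rovurvegeg > lovulvegeg > lovulvegek  (by vowel merger, intervocalic voicing, unconditioned shift, final devoicing)
The other candidates each miss or misapply at least one Sadorish change.

lovulvegek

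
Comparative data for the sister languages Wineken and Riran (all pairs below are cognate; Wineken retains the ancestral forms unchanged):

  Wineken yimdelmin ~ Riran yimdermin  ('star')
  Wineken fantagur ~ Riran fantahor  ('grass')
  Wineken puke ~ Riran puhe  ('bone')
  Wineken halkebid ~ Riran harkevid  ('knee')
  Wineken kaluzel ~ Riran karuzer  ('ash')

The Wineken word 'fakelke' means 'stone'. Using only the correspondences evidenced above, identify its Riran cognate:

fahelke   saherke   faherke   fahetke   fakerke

faherke

puke ~ puhe — Wineken k corresponds to Riran h between vowels (before a front vowel).
halkebid ~ harkevid — Wineken l corresponds to Riran r after a vowel, before a consonant other than r, m, n, p, b, f, v.
Applying these to Wineken 'fakelke':
  fakelke → fahelke   (k→h between vowels (before a front vowel))
  fahelke → faherke   (l→r after a vowel, before a consonant other than r, m, n, p, b, f, v)
So the Riran cognate is 'faherke'.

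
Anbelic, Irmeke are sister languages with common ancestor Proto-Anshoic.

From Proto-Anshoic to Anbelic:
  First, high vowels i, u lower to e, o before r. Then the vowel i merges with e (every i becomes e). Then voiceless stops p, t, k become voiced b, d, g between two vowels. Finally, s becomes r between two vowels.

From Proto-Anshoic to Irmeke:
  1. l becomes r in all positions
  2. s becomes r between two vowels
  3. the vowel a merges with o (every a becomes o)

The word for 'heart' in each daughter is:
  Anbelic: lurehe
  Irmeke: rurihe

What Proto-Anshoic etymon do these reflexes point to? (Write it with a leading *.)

*lusihe

Position 1: Anbelic has l, Irmeke has r. Anbelic preserves l here (none of its changes turn any other segment into l), so the proto-segment is *l.
Position 3: Anbelic has r, Irmeke has r. Taking the neighbouring segments as reconstructed: Anbelic r can only go back to *s; Irmeke r could go back to *s or *l or *r — the one source consistent with every daughter is *s.
Verify the candidate proto-form against each daughter:
Anbelic: *lusihe
  lusihe (rule 1 does not apply)
  lusihe → lusehe   [vowel merger]
  lusehe (rule 3 does not apply)
  lusehe → lurehe   [rhotacism]
  giving Anbelic lurehe.
Irmeke: *lusihe
  lusihe → rusihe   [unconditioned shift]
  rusihe → rurihe   [rhotacism]
  rurihe (rule 3 does not apply)
  giving Irmeke rurihe.
*lusihe is the unique common source.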